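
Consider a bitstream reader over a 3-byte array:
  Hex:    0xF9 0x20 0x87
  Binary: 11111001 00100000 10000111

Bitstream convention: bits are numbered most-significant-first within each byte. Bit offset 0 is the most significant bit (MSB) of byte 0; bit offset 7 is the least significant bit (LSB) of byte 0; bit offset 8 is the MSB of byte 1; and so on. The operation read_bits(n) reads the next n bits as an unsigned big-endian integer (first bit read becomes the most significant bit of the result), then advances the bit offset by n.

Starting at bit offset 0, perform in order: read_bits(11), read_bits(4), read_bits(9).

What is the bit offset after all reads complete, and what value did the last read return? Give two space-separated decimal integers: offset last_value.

Answer: 24 135

Derivation:
Read 1: bits[0:11] width=11 -> value=1993 (bin 11111001001); offset now 11 = byte 1 bit 3; 13 bits remain
Read 2: bits[11:15] width=4 -> value=0 (bin 0000); offset now 15 = byte 1 bit 7; 9 bits remain
Read 3: bits[15:24] width=9 -> value=135 (bin 010000111); offset now 24 = byte 3 bit 0; 0 bits remain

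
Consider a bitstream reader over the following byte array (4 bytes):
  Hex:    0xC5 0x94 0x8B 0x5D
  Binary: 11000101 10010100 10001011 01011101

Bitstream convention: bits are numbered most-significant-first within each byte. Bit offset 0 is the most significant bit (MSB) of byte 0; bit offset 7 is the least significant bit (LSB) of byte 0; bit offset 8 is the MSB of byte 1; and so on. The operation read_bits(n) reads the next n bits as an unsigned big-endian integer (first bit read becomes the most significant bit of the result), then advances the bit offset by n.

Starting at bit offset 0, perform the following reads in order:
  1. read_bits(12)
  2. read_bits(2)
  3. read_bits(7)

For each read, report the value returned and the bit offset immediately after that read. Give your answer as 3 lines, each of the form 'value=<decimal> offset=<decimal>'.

Answer: value=3161 offset=12
value=1 offset=14
value=17 offset=21

Derivation:
Read 1: bits[0:12] width=12 -> value=3161 (bin 110001011001); offset now 12 = byte 1 bit 4; 20 bits remain
Read 2: bits[12:14] width=2 -> value=1 (bin 01); offset now 14 = byte 1 bit 6; 18 bits remain
Read 3: bits[14:21] width=7 -> value=17 (bin 0010001); offset now 21 = byte 2 bit 5; 11 bits remain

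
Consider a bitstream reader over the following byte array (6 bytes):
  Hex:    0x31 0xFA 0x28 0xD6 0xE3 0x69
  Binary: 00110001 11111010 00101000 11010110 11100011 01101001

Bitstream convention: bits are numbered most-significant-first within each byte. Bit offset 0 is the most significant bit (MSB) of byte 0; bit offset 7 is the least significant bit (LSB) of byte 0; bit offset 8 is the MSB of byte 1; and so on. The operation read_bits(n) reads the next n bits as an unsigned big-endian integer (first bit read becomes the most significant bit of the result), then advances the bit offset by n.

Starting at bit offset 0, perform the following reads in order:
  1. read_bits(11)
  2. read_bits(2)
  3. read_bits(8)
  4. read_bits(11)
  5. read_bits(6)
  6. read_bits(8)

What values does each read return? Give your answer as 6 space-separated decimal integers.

Answer: 399 3 69 214 56 218

Derivation:
Read 1: bits[0:11] width=11 -> value=399 (bin 00110001111); offset now 11 = byte 1 bit 3; 37 bits remain
Read 2: bits[11:13] width=2 -> value=3 (bin 11); offset now 13 = byte 1 bit 5; 35 bits remain
Read 3: bits[13:21] width=8 -> value=69 (bin 01000101); offset now 21 = byte 2 bit 5; 27 bits remain
Read 4: bits[21:32] width=11 -> value=214 (bin 00011010110); offset now 32 = byte 4 bit 0; 16 bits remain
Read 5: bits[32:38] width=6 -> value=56 (bin 111000); offset now 38 = byte 4 bit 6; 10 bits remain
Read 6: bits[38:46] width=8 -> value=218 (bin 11011010); offset now 46 = byte 5 bit 6; 2 bits remain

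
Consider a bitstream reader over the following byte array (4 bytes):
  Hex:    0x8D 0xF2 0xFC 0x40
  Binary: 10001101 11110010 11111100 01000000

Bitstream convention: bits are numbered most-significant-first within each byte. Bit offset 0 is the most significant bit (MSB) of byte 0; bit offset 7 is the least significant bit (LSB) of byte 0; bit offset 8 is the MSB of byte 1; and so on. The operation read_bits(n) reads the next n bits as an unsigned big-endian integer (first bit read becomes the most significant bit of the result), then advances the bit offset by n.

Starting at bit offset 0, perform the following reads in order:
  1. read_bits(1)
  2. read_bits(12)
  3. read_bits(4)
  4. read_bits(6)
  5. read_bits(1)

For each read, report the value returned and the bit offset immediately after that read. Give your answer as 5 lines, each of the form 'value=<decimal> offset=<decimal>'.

Answer: value=1 offset=1
value=446 offset=13
value=5 offset=17
value=62 offset=23
value=0 offset=24

Derivation:
Read 1: bits[0:1] width=1 -> value=1 (bin 1); offset now 1 = byte 0 bit 1; 31 bits remain
Read 2: bits[1:13] width=12 -> value=446 (bin 000110111110); offset now 13 = byte 1 bit 5; 19 bits remain
Read 3: bits[13:17] width=4 -> value=5 (bin 0101); offset now 17 = byte 2 bit 1; 15 bits remain
Read 4: bits[17:23] width=6 -> value=62 (bin 111110); offset now 23 = byte 2 bit 7; 9 bits remain
Read 5: bits[23:24] width=1 -> value=0 (bin 0); offset now 24 = byte 3 bit 0; 8 bits remain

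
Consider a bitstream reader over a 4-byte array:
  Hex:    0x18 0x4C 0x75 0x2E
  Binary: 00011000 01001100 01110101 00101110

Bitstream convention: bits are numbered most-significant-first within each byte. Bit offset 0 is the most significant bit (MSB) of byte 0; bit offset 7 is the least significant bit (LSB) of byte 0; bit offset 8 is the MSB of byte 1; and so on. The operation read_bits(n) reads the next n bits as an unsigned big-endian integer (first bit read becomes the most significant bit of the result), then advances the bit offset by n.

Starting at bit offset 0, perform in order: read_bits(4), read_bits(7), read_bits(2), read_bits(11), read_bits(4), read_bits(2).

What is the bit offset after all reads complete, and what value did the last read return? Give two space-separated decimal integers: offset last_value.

Read 1: bits[0:4] width=4 -> value=1 (bin 0001); offset now 4 = byte 0 bit 4; 28 bits remain
Read 2: bits[4:11] width=7 -> value=66 (bin 1000010); offset now 11 = byte 1 bit 3; 21 bits remain
Read 3: bits[11:13] width=2 -> value=1 (bin 01); offset now 13 = byte 1 bit 5; 19 bits remain
Read 4: bits[13:24] width=11 -> value=1141 (bin 10001110101); offset now 24 = byte 3 bit 0; 8 bits remain
Read 5: bits[24:28] width=4 -> value=2 (bin 0010); offset now 28 = byte 3 bit 4; 4 bits remain
Read 6: bits[28:30] width=2 -> value=3 (bin 11); offset now 30 = byte 3 bit 6; 2 bits remain

Answer: 30 3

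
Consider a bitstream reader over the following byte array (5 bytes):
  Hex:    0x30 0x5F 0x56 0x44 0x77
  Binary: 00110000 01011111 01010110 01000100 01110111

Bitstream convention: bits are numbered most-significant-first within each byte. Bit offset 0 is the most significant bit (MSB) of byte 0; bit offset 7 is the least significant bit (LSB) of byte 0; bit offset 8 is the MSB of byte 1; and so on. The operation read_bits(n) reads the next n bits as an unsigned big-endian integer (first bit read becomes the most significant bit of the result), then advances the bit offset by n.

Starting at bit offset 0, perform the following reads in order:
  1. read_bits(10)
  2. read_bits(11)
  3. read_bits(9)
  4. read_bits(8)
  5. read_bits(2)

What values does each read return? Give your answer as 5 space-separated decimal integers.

Answer: 193 1002 401 29 3

Derivation:
Read 1: bits[0:10] width=10 -> value=193 (bin 0011000001); offset now 10 = byte 1 bit 2; 30 bits remain
Read 2: bits[10:21] width=11 -> value=1002 (bin 01111101010); offset now 21 = byte 2 bit 5; 19 bits remain
Read 3: bits[21:30] width=9 -> value=401 (bin 110010001); offset now 30 = byte 3 bit 6; 10 bits remain
Read 4: bits[30:38] width=8 -> value=29 (bin 00011101); offset now 38 = byte 4 bit 6; 2 bits remain
Read 5: bits[38:40] width=2 -> value=3 (bin 11); offset now 40 = byte 5 bit 0; 0 bits remain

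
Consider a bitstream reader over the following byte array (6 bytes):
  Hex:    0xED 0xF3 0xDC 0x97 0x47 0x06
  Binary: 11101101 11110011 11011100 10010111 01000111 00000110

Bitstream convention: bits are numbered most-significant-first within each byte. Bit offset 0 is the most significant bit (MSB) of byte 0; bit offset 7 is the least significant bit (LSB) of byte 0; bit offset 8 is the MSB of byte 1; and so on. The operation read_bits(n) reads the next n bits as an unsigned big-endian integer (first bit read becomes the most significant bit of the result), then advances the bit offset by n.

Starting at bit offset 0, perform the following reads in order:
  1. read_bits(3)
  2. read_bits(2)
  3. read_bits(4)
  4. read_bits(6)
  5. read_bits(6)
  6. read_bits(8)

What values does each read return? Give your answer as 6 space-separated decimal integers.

Read 1: bits[0:3] width=3 -> value=7 (bin 111); offset now 3 = byte 0 bit 3; 45 bits remain
Read 2: bits[3:5] width=2 -> value=1 (bin 01); offset now 5 = byte 0 bit 5; 43 bits remain
Read 3: bits[5:9] width=4 -> value=11 (bin 1011); offset now 9 = byte 1 bit 1; 39 bits remain
Read 4: bits[9:15] width=6 -> value=57 (bin 111001); offset now 15 = byte 1 bit 7; 33 bits remain
Read 5: bits[15:21] width=6 -> value=59 (bin 111011); offset now 21 = byte 2 bit 5; 27 bits remain
Read 6: bits[21:29] width=8 -> value=146 (bin 10010010); offset now 29 = byte 3 bit 5; 19 bits remain

Answer: 7 1 11 57 59 146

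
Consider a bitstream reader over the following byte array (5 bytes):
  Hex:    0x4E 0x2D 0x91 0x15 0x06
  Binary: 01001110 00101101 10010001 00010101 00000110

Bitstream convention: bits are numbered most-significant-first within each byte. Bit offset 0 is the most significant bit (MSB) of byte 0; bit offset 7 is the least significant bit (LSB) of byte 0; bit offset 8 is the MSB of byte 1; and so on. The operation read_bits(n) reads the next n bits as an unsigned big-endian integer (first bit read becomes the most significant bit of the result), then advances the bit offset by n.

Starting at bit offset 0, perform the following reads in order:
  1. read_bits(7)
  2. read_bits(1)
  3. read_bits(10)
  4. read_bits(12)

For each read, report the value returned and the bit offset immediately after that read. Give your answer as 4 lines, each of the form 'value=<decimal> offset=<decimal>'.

Read 1: bits[0:7] width=7 -> value=39 (bin 0100111); offset now 7 = byte 0 bit 7; 33 bits remain
Read 2: bits[7:8] width=1 -> value=0 (bin 0); offset now 8 = byte 1 bit 0; 32 bits remain
Read 3: bits[8:18] width=10 -> value=182 (bin 0010110110); offset now 18 = byte 2 bit 2; 22 bits remain
Read 4: bits[18:30] width=12 -> value=1093 (bin 010001000101); offset now 30 = byte 3 bit 6; 10 bits remain

Answer: value=39 offset=7
value=0 offset=8
value=182 offset=18
value=1093 offset=30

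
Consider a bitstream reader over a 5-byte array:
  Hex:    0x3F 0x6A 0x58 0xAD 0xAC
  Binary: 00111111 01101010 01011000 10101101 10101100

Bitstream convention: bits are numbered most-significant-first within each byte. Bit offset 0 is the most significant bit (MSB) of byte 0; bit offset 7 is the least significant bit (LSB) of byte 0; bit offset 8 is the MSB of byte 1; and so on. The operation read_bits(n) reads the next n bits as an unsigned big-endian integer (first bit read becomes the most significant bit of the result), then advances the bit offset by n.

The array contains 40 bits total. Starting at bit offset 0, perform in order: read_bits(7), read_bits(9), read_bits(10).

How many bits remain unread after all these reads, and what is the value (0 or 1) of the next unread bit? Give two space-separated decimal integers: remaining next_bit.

Answer: 14 1

Derivation:
Read 1: bits[0:7] width=7 -> value=31 (bin 0011111); offset now 7 = byte 0 bit 7; 33 bits remain
Read 2: bits[7:16] width=9 -> value=362 (bin 101101010); offset now 16 = byte 2 bit 0; 24 bits remain
Read 3: bits[16:26] width=10 -> value=354 (bin 0101100010); offset now 26 = byte 3 bit 2; 14 bits remain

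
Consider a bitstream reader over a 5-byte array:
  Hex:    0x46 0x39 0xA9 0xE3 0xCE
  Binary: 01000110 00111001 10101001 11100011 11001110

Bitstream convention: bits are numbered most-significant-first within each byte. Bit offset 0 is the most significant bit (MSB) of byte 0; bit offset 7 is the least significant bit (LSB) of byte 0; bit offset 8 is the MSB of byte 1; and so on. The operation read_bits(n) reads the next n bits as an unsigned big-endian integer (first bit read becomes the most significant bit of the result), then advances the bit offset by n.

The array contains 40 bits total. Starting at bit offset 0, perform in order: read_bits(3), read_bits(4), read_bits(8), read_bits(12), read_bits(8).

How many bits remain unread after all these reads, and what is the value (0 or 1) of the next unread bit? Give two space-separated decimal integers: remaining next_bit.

Answer: 5 0

Derivation:
Read 1: bits[0:3] width=3 -> value=2 (bin 010); offset now 3 = byte 0 bit 3; 37 bits remain
Read 2: bits[3:7] width=4 -> value=3 (bin 0011); offset now 7 = byte 0 bit 7; 33 bits remain
Read 3: bits[7:15] width=8 -> value=28 (bin 00011100); offset now 15 = byte 1 bit 7; 25 bits remain
Read 4: bits[15:27] width=12 -> value=3407 (bin 110101001111); offset now 27 = byte 3 bit 3; 13 bits remain
Read 5: bits[27:35] width=8 -> value=30 (bin 00011110); offset now 35 = byte 4 bit 3; 5 bits remain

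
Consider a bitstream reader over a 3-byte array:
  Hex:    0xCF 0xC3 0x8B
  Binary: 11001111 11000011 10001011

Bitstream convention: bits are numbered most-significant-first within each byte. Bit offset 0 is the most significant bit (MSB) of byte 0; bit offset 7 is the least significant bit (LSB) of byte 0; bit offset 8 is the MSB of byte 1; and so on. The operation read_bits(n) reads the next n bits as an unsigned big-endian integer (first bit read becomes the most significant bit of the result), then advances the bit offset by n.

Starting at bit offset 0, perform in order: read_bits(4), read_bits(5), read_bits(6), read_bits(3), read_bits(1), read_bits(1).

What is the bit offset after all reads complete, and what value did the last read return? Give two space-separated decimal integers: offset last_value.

Answer: 20 0

Derivation:
Read 1: bits[0:4] width=4 -> value=12 (bin 1100); offset now 4 = byte 0 bit 4; 20 bits remain
Read 2: bits[4:9] width=5 -> value=31 (bin 11111); offset now 9 = byte 1 bit 1; 15 bits remain
Read 3: bits[9:15] width=6 -> value=33 (bin 100001); offset now 15 = byte 1 bit 7; 9 bits remain
Read 4: bits[15:18] width=3 -> value=6 (bin 110); offset now 18 = byte 2 bit 2; 6 bits remain
Read 5: bits[18:19] width=1 -> value=0 (bin 0); offset now 19 = byte 2 bit 3; 5 bits remain
Read 6: bits[19:20] width=1 -> value=0 (bin 0); offset now 20 = byte 2 bit 4; 4 bits remain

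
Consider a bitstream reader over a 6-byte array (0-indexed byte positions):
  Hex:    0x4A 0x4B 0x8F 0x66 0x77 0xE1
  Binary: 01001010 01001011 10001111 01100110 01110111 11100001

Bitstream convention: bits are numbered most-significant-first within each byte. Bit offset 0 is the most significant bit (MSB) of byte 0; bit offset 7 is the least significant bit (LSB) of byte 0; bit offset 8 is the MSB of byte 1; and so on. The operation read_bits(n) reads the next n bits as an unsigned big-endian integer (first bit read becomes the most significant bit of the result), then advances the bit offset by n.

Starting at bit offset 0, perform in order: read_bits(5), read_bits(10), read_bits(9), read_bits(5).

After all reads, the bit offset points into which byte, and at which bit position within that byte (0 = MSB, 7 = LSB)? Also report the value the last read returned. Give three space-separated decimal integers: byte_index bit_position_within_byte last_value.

Answer: 3 5 12

Derivation:
Read 1: bits[0:5] width=5 -> value=9 (bin 01001); offset now 5 = byte 0 bit 5; 43 bits remain
Read 2: bits[5:15] width=10 -> value=293 (bin 0100100101); offset now 15 = byte 1 bit 7; 33 bits remain
Read 3: bits[15:24] width=9 -> value=399 (bin 110001111); offset now 24 = byte 3 bit 0; 24 bits remain
Read 4: bits[24:29] width=5 -> value=12 (bin 01100); offset now 29 = byte 3 bit 5; 19 bits remain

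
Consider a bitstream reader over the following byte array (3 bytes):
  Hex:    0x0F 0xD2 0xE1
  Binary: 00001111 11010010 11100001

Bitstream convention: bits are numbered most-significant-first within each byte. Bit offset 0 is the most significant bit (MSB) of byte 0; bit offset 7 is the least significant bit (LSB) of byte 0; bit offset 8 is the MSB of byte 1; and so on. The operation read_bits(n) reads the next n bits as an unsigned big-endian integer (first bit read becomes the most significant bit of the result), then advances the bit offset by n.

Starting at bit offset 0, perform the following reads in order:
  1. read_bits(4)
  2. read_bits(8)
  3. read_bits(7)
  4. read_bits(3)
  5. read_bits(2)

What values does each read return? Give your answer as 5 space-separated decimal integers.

Answer: 0 253 23 0 1

Derivation:
Read 1: bits[0:4] width=4 -> value=0 (bin 0000); offset now 4 = byte 0 bit 4; 20 bits remain
Read 2: bits[4:12] width=8 -> value=253 (bin 11111101); offset now 12 = byte 1 bit 4; 12 bits remain
Read 3: bits[12:19] width=7 -> value=23 (bin 0010111); offset now 19 = byte 2 bit 3; 5 bits remain
Read 4: bits[19:22] width=3 -> value=0 (bin 000); offset now 22 = byte 2 bit 6; 2 bits remain
Read 5: bits[22:24] width=2 -> value=1 (bin 01); offset now 24 = byte 3 bit 0; 0 bits remain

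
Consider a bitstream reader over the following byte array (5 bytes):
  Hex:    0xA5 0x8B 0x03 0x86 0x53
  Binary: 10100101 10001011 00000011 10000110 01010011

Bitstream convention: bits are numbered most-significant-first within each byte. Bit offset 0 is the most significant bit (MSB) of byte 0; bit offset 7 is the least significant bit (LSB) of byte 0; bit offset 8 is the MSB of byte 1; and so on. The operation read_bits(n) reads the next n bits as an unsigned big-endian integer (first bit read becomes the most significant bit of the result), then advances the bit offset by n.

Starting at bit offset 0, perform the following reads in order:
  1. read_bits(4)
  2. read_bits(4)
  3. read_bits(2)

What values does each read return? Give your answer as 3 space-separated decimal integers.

Read 1: bits[0:4] width=4 -> value=10 (bin 1010); offset now 4 = byte 0 bit 4; 36 bits remain
Read 2: bits[4:8] width=4 -> value=5 (bin 0101); offset now 8 = byte 1 bit 0; 32 bits remain
Read 3: bits[8:10] width=2 -> value=2 (bin 10); offset now 10 = byte 1 bit 2; 30 bits remain

Answer: 10 5 2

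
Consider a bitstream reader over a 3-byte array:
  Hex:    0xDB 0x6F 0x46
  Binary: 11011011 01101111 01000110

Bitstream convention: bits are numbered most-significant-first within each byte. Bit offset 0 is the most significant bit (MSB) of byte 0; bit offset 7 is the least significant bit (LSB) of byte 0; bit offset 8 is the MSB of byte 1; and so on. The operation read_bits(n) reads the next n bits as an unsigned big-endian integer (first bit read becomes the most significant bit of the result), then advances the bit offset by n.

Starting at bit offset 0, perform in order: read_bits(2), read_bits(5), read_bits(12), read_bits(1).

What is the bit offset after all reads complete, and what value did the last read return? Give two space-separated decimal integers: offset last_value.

Answer: 20 0

Derivation:
Read 1: bits[0:2] width=2 -> value=3 (bin 11); offset now 2 = byte 0 bit 2; 22 bits remain
Read 2: bits[2:7] width=5 -> value=13 (bin 01101); offset now 7 = byte 0 bit 7; 17 bits remain
Read 3: bits[7:19] width=12 -> value=2938 (bin 101101111010); offset now 19 = byte 2 bit 3; 5 bits remain
Read 4: bits[19:20] width=1 -> value=0 (bin 0); offset now 20 = byte 2 bit 4; 4 bits remain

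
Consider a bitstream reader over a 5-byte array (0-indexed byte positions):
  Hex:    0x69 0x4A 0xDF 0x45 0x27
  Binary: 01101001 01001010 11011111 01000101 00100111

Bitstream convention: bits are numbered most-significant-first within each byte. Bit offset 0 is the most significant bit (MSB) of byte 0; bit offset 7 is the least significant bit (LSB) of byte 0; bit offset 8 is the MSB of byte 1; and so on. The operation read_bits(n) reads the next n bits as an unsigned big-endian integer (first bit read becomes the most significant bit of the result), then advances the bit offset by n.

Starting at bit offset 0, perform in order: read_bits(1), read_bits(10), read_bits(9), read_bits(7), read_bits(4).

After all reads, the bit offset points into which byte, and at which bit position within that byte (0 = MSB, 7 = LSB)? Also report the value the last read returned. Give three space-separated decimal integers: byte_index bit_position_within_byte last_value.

Read 1: bits[0:1] width=1 -> value=0 (bin 0); offset now 1 = byte 0 bit 1; 39 bits remain
Read 2: bits[1:11] width=10 -> value=842 (bin 1101001010); offset now 11 = byte 1 bit 3; 29 bits remain
Read 3: bits[11:20] width=9 -> value=173 (bin 010101101); offset now 20 = byte 2 bit 4; 20 bits remain
Read 4: bits[20:27] width=7 -> value=122 (bin 1111010); offset now 27 = byte 3 bit 3; 13 bits remain
Read 5: bits[27:31] width=4 -> value=2 (bin 0010); offset now 31 = byte 3 bit 7; 9 bits remain

Answer: 3 7 2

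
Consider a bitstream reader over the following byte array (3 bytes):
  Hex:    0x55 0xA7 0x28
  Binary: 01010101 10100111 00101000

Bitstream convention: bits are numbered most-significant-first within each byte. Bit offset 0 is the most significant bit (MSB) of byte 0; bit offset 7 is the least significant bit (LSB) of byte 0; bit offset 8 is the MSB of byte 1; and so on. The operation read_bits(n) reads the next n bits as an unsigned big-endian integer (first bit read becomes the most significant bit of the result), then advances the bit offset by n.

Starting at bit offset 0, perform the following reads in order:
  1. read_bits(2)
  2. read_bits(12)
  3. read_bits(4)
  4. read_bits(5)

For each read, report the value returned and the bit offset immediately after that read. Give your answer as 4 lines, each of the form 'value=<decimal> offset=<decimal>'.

Answer: value=1 offset=2
value=1385 offset=14
value=12 offset=18
value=20 offset=23

Derivation:
Read 1: bits[0:2] width=2 -> value=1 (bin 01); offset now 2 = byte 0 bit 2; 22 bits remain
Read 2: bits[2:14] width=12 -> value=1385 (bin 010101101001); offset now 14 = byte 1 bit 6; 10 bits remain
Read 3: bits[14:18] width=4 -> value=12 (bin 1100); offset now 18 = byte 2 bit 2; 6 bits remain
Read 4: bits[18:23] width=5 -> value=20 (bin 10100); offset now 23 = byte 2 bit 7; 1 bits remain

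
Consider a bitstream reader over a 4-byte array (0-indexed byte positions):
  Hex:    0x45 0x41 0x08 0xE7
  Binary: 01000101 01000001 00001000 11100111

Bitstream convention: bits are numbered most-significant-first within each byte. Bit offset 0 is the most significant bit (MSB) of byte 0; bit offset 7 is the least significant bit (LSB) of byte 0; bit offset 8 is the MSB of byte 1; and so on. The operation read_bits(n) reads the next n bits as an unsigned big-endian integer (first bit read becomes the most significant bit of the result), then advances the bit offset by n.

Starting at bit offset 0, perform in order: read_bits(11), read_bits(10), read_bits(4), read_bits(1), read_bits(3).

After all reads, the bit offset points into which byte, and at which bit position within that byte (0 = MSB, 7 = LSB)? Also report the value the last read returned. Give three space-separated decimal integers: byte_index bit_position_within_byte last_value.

Answer: 3 5 4

Derivation:
Read 1: bits[0:11] width=11 -> value=554 (bin 01000101010); offset now 11 = byte 1 bit 3; 21 bits remain
Read 2: bits[11:21] width=10 -> value=33 (bin 0000100001); offset now 21 = byte 2 bit 5; 11 bits remain
Read 3: bits[21:25] width=4 -> value=1 (bin 0001); offset now 25 = byte 3 bit 1; 7 bits remain
Read 4: bits[25:26] width=1 -> value=1 (bin 1); offset now 26 = byte 3 bit 2; 6 bits remain
Read 5: bits[26:29] width=3 -> value=4 (bin 100); offset now 29 = byte 3 bit 5; 3 bits remain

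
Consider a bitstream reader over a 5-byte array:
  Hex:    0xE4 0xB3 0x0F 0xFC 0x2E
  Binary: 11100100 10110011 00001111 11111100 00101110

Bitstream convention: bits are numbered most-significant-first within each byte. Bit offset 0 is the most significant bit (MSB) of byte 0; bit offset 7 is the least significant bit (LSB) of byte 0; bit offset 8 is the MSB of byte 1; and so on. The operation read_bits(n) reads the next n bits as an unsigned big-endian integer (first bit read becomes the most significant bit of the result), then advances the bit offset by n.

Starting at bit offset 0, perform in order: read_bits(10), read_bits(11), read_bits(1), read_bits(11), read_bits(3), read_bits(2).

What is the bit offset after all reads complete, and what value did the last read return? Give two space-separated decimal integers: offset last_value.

Answer: 38 3

Derivation:
Read 1: bits[0:10] width=10 -> value=914 (bin 1110010010); offset now 10 = byte 1 bit 2; 30 bits remain
Read 2: bits[10:21] width=11 -> value=1633 (bin 11001100001); offset now 21 = byte 2 bit 5; 19 bits remain
Read 3: bits[21:22] width=1 -> value=1 (bin 1); offset now 22 = byte 2 bit 6; 18 bits remain
Read 4: bits[22:33] width=11 -> value=2040 (bin 11111111000); offset now 33 = byte 4 bit 1; 7 bits remain
Read 5: bits[33:36] width=3 -> value=2 (bin 010); offset now 36 = byte 4 bit 4; 4 bits remain
Read 6: bits[36:38] width=2 -> value=3 (bin 11); offset now 38 = byte 4 bit 6; 2 bits remain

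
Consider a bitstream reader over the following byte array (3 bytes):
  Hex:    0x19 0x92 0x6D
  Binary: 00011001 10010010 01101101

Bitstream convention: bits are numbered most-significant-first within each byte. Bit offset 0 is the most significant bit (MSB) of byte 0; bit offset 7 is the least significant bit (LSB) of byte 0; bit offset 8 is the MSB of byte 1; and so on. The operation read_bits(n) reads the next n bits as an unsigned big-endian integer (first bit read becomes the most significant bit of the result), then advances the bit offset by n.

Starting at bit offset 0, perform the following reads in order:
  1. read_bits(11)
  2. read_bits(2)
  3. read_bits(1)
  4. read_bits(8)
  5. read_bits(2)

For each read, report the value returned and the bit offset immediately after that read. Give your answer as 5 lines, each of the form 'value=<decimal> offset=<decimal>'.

Answer: value=204 offset=11
value=2 offset=13
value=0 offset=14
value=155 offset=22
value=1 offset=24

Derivation:
Read 1: bits[0:11] width=11 -> value=204 (bin 00011001100); offset now 11 = byte 1 bit 3; 13 bits remain
Read 2: bits[11:13] width=2 -> value=2 (bin 10); offset now 13 = byte 1 bit 5; 11 bits remain
Read 3: bits[13:14] width=1 -> value=0 (bin 0); offset now 14 = byte 1 bit 6; 10 bits remain
Read 4: bits[14:22] width=8 -> value=155 (bin 10011011); offset now 22 = byte 2 bit 6; 2 bits remain
Read 5: bits[22:24] width=2 -> value=1 (bin 01); offset now 24 = byte 3 bit 0; 0 bits remain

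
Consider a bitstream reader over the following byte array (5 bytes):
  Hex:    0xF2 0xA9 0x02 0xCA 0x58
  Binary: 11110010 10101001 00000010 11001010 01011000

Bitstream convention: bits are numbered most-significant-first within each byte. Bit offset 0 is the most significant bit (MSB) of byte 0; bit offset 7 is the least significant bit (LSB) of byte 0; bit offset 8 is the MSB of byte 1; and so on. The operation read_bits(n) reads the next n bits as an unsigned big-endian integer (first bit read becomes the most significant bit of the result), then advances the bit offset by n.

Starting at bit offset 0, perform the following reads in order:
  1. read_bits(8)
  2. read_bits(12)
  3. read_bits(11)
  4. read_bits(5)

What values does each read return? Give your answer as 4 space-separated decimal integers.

Answer: 242 2704 357 5

Derivation:
Read 1: bits[0:8] width=8 -> value=242 (bin 11110010); offset now 8 = byte 1 bit 0; 32 bits remain
Read 2: bits[8:20] width=12 -> value=2704 (bin 101010010000); offset now 20 = byte 2 bit 4; 20 bits remain
Read 3: bits[20:31] width=11 -> value=357 (bin 00101100101); offset now 31 = byte 3 bit 7; 9 bits remain
Read 4: bits[31:36] width=5 -> value=5 (bin 00101); offset now 36 = byte 4 bit 4; 4 bits remain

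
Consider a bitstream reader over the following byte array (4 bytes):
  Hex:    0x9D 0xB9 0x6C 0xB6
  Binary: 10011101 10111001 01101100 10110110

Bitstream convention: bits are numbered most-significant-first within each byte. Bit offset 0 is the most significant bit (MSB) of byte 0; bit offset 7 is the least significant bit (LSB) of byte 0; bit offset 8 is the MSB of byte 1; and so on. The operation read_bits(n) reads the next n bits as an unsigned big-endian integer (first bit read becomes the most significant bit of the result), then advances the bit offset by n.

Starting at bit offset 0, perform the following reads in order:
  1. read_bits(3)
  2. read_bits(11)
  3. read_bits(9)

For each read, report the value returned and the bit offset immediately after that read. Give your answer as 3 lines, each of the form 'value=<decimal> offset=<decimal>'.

Read 1: bits[0:3] width=3 -> value=4 (bin 100); offset now 3 = byte 0 bit 3; 29 bits remain
Read 2: bits[3:14] width=11 -> value=1902 (bin 11101101110); offset now 14 = byte 1 bit 6; 18 bits remain
Read 3: bits[14:23] width=9 -> value=182 (bin 010110110); offset now 23 = byte 2 bit 7; 9 bits remain

Answer: value=4 offset=3
value=1902 offset=14
value=182 offset=23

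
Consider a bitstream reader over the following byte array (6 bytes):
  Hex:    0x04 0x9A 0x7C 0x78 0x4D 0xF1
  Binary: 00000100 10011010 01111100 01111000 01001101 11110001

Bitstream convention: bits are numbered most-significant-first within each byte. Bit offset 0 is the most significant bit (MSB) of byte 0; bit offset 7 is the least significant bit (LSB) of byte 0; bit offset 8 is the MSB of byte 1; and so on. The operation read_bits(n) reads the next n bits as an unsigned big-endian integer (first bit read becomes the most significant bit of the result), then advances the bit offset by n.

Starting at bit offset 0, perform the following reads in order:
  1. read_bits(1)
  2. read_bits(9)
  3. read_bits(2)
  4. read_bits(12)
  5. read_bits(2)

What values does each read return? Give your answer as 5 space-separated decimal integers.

Answer: 0 18 1 2684 1

Derivation:
Read 1: bits[0:1] width=1 -> value=0 (bin 0); offset now 1 = byte 0 bit 1; 47 bits remain
Read 2: bits[1:10] width=9 -> value=18 (bin 000010010); offset now 10 = byte 1 bit 2; 38 bits remain
Read 3: bits[10:12] width=2 -> value=1 (bin 01); offset now 12 = byte 1 bit 4; 36 bits remain
Read 4: bits[12:24] width=12 -> value=2684 (bin 101001111100); offset now 24 = byte 3 bit 0; 24 bits remain
Read 5: bits[24:26] width=2 -> value=1 (bin 01); offset now 26 = byte 3 bit 2; 22 bits remain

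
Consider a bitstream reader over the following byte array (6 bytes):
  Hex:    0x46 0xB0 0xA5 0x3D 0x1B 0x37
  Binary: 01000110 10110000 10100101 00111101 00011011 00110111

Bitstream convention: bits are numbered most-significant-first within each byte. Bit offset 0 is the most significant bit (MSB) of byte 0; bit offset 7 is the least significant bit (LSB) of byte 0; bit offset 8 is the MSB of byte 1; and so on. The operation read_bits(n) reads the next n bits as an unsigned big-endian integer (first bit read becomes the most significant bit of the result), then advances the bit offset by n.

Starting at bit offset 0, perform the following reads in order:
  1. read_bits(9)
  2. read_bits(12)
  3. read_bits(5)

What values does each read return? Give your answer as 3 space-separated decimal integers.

Answer: 141 1556 20

Derivation:
Read 1: bits[0:9] width=9 -> value=141 (bin 010001101); offset now 9 = byte 1 bit 1; 39 bits remain
Read 2: bits[9:21] width=12 -> value=1556 (bin 011000010100); offset now 21 = byte 2 bit 5; 27 bits remain
Read 3: bits[21:26] width=5 -> value=20 (bin 10100); offset now 26 = byte 3 bit 2; 22 bits remain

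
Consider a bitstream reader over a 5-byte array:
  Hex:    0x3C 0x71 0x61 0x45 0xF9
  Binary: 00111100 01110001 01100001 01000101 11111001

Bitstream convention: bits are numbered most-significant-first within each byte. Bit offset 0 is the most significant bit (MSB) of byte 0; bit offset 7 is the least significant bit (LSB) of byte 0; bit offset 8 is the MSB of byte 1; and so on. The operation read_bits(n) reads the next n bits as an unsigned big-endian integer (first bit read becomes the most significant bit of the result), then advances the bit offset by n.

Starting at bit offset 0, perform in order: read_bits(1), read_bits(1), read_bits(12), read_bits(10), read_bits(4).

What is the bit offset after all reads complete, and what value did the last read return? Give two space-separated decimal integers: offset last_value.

Read 1: bits[0:1] width=1 -> value=0 (bin 0); offset now 1 = byte 0 bit 1; 39 bits remain
Read 2: bits[1:2] width=1 -> value=0 (bin 0); offset now 2 = byte 0 bit 2; 38 bits remain
Read 3: bits[2:14] width=12 -> value=3868 (bin 111100011100); offset now 14 = byte 1 bit 6; 26 bits remain
Read 4: bits[14:24] width=10 -> value=353 (bin 0101100001); offset now 24 = byte 3 bit 0; 16 bits remain
Read 5: bits[24:28] width=4 -> value=4 (bin 0100); offset now 28 = byte 3 bit 4; 12 bits remain

Answer: 28 4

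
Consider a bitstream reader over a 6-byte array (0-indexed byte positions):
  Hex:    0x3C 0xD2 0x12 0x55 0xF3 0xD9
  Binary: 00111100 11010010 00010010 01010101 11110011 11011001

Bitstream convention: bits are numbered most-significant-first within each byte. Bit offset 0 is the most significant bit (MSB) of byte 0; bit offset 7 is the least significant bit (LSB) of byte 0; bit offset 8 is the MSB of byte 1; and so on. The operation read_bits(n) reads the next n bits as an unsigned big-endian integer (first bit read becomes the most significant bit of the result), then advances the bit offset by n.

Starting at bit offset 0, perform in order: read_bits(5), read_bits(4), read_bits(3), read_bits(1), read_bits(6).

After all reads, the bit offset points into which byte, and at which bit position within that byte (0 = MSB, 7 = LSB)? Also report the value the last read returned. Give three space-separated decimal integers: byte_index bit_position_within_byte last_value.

Read 1: bits[0:5] width=5 -> value=7 (bin 00111); offset now 5 = byte 0 bit 5; 43 bits remain
Read 2: bits[5:9] width=4 -> value=9 (bin 1001); offset now 9 = byte 1 bit 1; 39 bits remain
Read 3: bits[9:12] width=3 -> value=5 (bin 101); offset now 12 = byte 1 bit 4; 36 bits remain
Read 4: bits[12:13] width=1 -> value=0 (bin 0); offset now 13 = byte 1 bit 5; 35 bits remain
Read 5: bits[13:19] width=6 -> value=16 (bin 010000); offset now 19 = byte 2 bit 3; 29 bits remain

Answer: 2 3 16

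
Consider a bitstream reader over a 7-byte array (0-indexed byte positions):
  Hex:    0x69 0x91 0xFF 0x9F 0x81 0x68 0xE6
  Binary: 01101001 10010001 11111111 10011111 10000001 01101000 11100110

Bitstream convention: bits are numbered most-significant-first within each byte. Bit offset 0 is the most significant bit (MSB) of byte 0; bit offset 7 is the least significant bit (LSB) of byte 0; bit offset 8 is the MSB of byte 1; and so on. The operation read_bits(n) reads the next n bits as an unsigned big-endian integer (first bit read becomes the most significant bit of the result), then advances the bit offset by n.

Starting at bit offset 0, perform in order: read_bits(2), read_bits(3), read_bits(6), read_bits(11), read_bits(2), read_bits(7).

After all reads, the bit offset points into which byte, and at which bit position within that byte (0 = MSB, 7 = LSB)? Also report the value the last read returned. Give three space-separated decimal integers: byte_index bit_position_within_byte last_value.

Read 1: bits[0:2] width=2 -> value=1 (bin 01); offset now 2 = byte 0 bit 2; 54 bits remain
Read 2: bits[2:5] width=3 -> value=5 (bin 101); offset now 5 = byte 0 bit 5; 51 bits remain
Read 3: bits[5:11] width=6 -> value=12 (bin 001100); offset now 11 = byte 1 bit 3; 45 bits remain
Read 4: bits[11:22] width=11 -> value=1151 (bin 10001111111); offset now 22 = byte 2 bit 6; 34 bits remain
Read 5: bits[22:24] width=2 -> value=3 (bin 11); offset now 24 = byte 3 bit 0; 32 bits remain
Read 6: bits[24:31] width=7 -> value=79 (bin 1001111); offset now 31 = byte 3 bit 7; 25 bits remain

Answer: 3 7 79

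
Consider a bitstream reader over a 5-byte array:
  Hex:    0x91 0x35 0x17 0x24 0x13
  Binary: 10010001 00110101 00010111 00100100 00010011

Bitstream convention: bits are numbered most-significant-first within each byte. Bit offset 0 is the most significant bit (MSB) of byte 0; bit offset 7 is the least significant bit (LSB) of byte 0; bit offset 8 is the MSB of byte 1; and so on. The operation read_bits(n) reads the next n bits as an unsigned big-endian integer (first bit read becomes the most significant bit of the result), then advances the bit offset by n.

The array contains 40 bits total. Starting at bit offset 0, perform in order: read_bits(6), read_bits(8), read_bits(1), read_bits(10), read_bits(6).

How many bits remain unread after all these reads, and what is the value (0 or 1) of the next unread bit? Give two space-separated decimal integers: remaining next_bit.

Read 1: bits[0:6] width=6 -> value=36 (bin 100100); offset now 6 = byte 0 bit 6; 34 bits remain
Read 2: bits[6:14] width=8 -> value=77 (bin 01001101); offset now 14 = byte 1 bit 6; 26 bits remain
Read 3: bits[14:15] width=1 -> value=0 (bin 0); offset now 15 = byte 1 bit 7; 25 bits remain
Read 4: bits[15:25] width=10 -> value=558 (bin 1000101110); offset now 25 = byte 3 bit 1; 15 bits remain
Read 5: bits[25:31] width=6 -> value=18 (bin 010010); offset now 31 = byte 3 bit 7; 9 bits remain

Answer: 9 0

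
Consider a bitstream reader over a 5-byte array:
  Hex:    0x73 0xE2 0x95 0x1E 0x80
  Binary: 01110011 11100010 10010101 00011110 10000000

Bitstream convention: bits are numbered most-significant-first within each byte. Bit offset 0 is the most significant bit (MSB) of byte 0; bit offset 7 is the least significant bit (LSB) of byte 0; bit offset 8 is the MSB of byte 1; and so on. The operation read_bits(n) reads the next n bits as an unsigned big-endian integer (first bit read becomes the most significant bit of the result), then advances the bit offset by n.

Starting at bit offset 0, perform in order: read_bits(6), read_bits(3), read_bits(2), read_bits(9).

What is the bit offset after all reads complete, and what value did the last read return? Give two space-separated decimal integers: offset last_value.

Answer: 20 41

Derivation:
Read 1: bits[0:6] width=6 -> value=28 (bin 011100); offset now 6 = byte 0 bit 6; 34 bits remain
Read 2: bits[6:9] width=3 -> value=7 (bin 111); offset now 9 = byte 1 bit 1; 31 bits remain
Read 3: bits[9:11] width=2 -> value=3 (bin 11); offset now 11 = byte 1 bit 3; 29 bits remain
Read 4: bits[11:20] width=9 -> value=41 (bin 000101001); offset now 20 = byte 2 bit 4; 20 bits remain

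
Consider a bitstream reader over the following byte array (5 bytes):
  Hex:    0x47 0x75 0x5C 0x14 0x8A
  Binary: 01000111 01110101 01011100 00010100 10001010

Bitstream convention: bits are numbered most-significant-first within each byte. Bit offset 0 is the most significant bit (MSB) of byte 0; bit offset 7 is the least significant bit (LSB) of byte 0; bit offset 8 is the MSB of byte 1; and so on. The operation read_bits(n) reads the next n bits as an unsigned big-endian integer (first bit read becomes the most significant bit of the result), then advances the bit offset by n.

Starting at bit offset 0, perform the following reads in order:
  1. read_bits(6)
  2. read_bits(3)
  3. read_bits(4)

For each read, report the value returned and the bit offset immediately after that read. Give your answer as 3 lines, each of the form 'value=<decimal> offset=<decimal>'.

Answer: value=17 offset=6
value=6 offset=9
value=14 offset=13

Derivation:
Read 1: bits[0:6] width=6 -> value=17 (bin 010001); offset now 6 = byte 0 bit 6; 34 bits remain
Read 2: bits[6:9] width=3 -> value=6 (bin 110); offset now 9 = byte 1 bit 1; 31 bits remain
Read 3: bits[9:13] width=4 -> value=14 (bin 1110); offset now 13 = byte 1 bit 5; 27 bits remain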